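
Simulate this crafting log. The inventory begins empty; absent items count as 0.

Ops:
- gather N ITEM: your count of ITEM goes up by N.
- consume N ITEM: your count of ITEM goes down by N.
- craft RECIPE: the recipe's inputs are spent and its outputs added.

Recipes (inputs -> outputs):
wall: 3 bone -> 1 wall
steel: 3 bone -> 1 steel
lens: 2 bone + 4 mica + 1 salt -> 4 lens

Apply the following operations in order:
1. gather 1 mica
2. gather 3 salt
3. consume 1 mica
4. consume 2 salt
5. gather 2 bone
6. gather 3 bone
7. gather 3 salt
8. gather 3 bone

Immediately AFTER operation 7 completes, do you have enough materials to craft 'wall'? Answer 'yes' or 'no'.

Answer: yes

Derivation:
After 1 (gather 1 mica): mica=1
After 2 (gather 3 salt): mica=1 salt=3
After 3 (consume 1 mica): salt=3
After 4 (consume 2 salt): salt=1
After 5 (gather 2 bone): bone=2 salt=1
After 6 (gather 3 bone): bone=5 salt=1
After 7 (gather 3 salt): bone=5 salt=4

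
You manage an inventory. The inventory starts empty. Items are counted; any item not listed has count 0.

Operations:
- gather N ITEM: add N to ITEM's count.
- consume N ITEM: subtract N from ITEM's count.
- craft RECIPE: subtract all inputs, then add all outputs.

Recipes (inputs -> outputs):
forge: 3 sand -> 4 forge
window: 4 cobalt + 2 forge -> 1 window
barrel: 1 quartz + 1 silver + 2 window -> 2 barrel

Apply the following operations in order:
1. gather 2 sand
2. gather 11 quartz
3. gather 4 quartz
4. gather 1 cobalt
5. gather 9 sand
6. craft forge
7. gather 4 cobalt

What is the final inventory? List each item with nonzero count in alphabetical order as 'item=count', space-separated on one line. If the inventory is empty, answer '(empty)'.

Answer: cobalt=5 forge=4 quartz=15 sand=8

Derivation:
After 1 (gather 2 sand): sand=2
After 2 (gather 11 quartz): quartz=11 sand=2
After 3 (gather 4 quartz): quartz=15 sand=2
After 4 (gather 1 cobalt): cobalt=1 quartz=15 sand=2
After 5 (gather 9 sand): cobalt=1 quartz=15 sand=11
After 6 (craft forge): cobalt=1 forge=4 quartz=15 sand=8
After 7 (gather 4 cobalt): cobalt=5 forge=4 quartz=15 sand=8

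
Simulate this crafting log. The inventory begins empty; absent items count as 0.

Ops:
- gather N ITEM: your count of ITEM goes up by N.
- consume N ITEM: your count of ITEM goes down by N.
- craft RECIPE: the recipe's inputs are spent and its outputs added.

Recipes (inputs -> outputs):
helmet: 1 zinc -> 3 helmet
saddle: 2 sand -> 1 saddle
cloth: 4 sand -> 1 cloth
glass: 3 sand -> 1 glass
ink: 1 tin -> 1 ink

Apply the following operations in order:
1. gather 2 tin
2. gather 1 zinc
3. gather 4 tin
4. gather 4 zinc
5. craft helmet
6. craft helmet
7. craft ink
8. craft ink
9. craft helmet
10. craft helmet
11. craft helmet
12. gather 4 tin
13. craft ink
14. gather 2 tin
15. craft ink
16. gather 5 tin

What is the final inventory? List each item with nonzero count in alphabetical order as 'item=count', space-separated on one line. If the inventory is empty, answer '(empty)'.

Answer: helmet=15 ink=4 tin=13

Derivation:
After 1 (gather 2 tin): tin=2
After 2 (gather 1 zinc): tin=2 zinc=1
After 3 (gather 4 tin): tin=6 zinc=1
After 4 (gather 4 zinc): tin=6 zinc=5
After 5 (craft helmet): helmet=3 tin=6 zinc=4
After 6 (craft helmet): helmet=6 tin=6 zinc=3
After 7 (craft ink): helmet=6 ink=1 tin=5 zinc=3
After 8 (craft ink): helmet=6 ink=2 tin=4 zinc=3
After 9 (craft helmet): helmet=9 ink=2 tin=4 zinc=2
After 10 (craft helmet): helmet=12 ink=2 tin=4 zinc=1
After 11 (craft helmet): helmet=15 ink=2 tin=4
After 12 (gather 4 tin): helmet=15 ink=2 tin=8
After 13 (craft ink): helmet=15 ink=3 tin=7
After 14 (gather 2 tin): helmet=15 ink=3 tin=9
After 15 (craft ink): helmet=15 ink=4 tin=8
After 16 (gather 5 tin): helmet=15 ink=4 tin=13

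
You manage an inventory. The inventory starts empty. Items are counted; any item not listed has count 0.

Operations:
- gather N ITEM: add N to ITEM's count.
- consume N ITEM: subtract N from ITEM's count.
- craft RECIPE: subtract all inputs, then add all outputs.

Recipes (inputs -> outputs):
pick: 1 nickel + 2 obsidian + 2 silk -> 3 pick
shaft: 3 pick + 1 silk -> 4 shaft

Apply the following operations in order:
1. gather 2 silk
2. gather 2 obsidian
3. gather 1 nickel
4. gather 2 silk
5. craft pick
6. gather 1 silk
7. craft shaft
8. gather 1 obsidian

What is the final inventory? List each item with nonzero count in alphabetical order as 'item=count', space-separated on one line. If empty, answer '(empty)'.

After 1 (gather 2 silk): silk=2
After 2 (gather 2 obsidian): obsidian=2 silk=2
After 3 (gather 1 nickel): nickel=1 obsidian=2 silk=2
After 4 (gather 2 silk): nickel=1 obsidian=2 silk=4
After 5 (craft pick): pick=3 silk=2
After 6 (gather 1 silk): pick=3 silk=3
After 7 (craft shaft): shaft=4 silk=2
After 8 (gather 1 obsidian): obsidian=1 shaft=4 silk=2

Answer: obsidian=1 shaft=4 silk=2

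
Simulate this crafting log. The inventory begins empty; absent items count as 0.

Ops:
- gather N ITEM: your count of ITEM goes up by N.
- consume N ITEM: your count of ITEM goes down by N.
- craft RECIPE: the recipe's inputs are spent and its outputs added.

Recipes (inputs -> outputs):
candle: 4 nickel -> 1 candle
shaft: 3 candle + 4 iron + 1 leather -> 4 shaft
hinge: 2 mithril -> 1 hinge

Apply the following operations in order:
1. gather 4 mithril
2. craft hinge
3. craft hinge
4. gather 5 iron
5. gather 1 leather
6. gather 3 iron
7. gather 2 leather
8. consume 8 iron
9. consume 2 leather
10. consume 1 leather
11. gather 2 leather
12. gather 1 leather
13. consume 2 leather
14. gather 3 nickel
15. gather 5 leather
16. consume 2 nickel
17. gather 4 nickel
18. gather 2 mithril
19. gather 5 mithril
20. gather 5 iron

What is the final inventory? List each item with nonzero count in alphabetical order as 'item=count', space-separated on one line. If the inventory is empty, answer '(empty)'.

Answer: hinge=2 iron=5 leather=6 mithril=7 nickel=5

Derivation:
After 1 (gather 4 mithril): mithril=4
After 2 (craft hinge): hinge=1 mithril=2
After 3 (craft hinge): hinge=2
After 4 (gather 5 iron): hinge=2 iron=5
After 5 (gather 1 leather): hinge=2 iron=5 leather=1
After 6 (gather 3 iron): hinge=2 iron=8 leather=1
After 7 (gather 2 leather): hinge=2 iron=8 leather=3
After 8 (consume 8 iron): hinge=2 leather=3
After 9 (consume 2 leather): hinge=2 leather=1
After 10 (consume 1 leather): hinge=2
After 11 (gather 2 leather): hinge=2 leather=2
After 12 (gather 1 leather): hinge=2 leather=3
After 13 (consume 2 leather): hinge=2 leather=1
After 14 (gather 3 nickel): hinge=2 leather=1 nickel=3
After 15 (gather 5 leather): hinge=2 leather=6 nickel=3
After 16 (consume 2 nickel): hinge=2 leather=6 nickel=1
After 17 (gather 4 nickel): hinge=2 leather=6 nickel=5
After 18 (gather 2 mithril): hinge=2 leather=6 mithril=2 nickel=5
After 19 (gather 5 mithril): hinge=2 leather=6 mithril=7 nickel=5
After 20 (gather 5 iron): hinge=2 iron=5 leather=6 mithril=7 nickel=5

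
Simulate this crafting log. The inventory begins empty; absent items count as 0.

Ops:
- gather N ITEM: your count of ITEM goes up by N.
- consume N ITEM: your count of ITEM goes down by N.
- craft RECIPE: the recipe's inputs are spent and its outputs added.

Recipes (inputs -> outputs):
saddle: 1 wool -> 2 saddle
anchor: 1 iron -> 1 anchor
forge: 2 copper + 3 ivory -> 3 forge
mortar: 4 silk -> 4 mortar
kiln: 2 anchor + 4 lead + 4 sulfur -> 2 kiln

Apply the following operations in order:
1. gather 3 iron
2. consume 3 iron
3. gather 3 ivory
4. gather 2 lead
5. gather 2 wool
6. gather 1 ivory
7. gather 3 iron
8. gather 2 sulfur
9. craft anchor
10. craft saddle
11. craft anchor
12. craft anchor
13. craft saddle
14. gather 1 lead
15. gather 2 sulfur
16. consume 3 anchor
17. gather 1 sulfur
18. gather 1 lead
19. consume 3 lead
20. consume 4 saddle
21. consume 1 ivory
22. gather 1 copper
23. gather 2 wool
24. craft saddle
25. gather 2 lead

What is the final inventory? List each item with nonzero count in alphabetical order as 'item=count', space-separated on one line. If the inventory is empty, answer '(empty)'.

After 1 (gather 3 iron): iron=3
After 2 (consume 3 iron): (empty)
After 3 (gather 3 ivory): ivory=3
After 4 (gather 2 lead): ivory=3 lead=2
After 5 (gather 2 wool): ivory=3 lead=2 wool=2
After 6 (gather 1 ivory): ivory=4 lead=2 wool=2
After 7 (gather 3 iron): iron=3 ivory=4 lead=2 wool=2
After 8 (gather 2 sulfur): iron=3 ivory=4 lead=2 sulfur=2 wool=2
After 9 (craft anchor): anchor=1 iron=2 ivory=4 lead=2 sulfur=2 wool=2
After 10 (craft saddle): anchor=1 iron=2 ivory=4 lead=2 saddle=2 sulfur=2 wool=1
After 11 (craft anchor): anchor=2 iron=1 ivory=4 lead=2 saddle=2 sulfur=2 wool=1
After 12 (craft anchor): anchor=3 ivory=4 lead=2 saddle=2 sulfur=2 wool=1
After 13 (craft saddle): anchor=3 ivory=4 lead=2 saddle=4 sulfur=2
After 14 (gather 1 lead): anchor=3 ivory=4 lead=3 saddle=4 sulfur=2
After 15 (gather 2 sulfur): anchor=3 ivory=4 lead=3 saddle=4 sulfur=4
After 16 (consume 3 anchor): ivory=4 lead=3 saddle=4 sulfur=4
After 17 (gather 1 sulfur): ivory=4 lead=3 saddle=4 sulfur=5
After 18 (gather 1 lead): ivory=4 lead=4 saddle=4 sulfur=5
After 19 (consume 3 lead): ivory=4 lead=1 saddle=4 sulfur=5
After 20 (consume 4 saddle): ivory=4 lead=1 sulfur=5
After 21 (consume 1 ivory): ivory=3 lead=1 sulfur=5
After 22 (gather 1 copper): copper=1 ivory=3 lead=1 sulfur=5
After 23 (gather 2 wool): copper=1 ivory=3 lead=1 sulfur=5 wool=2
After 24 (craft saddle): copper=1 ivory=3 lead=1 saddle=2 sulfur=5 wool=1
After 25 (gather 2 lead): copper=1 ivory=3 lead=3 saddle=2 sulfur=5 wool=1

Answer: copper=1 ivory=3 lead=3 saddle=2 sulfur=5 wool=1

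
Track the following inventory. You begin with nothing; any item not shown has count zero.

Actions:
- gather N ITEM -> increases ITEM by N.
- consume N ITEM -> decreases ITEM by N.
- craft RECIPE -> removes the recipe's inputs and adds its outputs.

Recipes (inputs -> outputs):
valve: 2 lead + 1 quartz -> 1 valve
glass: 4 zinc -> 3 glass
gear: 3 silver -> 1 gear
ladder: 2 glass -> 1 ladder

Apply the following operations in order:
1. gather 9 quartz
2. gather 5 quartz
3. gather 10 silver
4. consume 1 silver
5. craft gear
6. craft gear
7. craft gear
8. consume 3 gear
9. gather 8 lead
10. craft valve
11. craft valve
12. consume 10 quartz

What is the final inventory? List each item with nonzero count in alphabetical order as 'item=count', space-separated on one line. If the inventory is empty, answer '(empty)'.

After 1 (gather 9 quartz): quartz=9
After 2 (gather 5 quartz): quartz=14
After 3 (gather 10 silver): quartz=14 silver=10
After 4 (consume 1 silver): quartz=14 silver=9
After 5 (craft gear): gear=1 quartz=14 silver=6
After 6 (craft gear): gear=2 quartz=14 silver=3
After 7 (craft gear): gear=3 quartz=14
After 8 (consume 3 gear): quartz=14
After 9 (gather 8 lead): lead=8 quartz=14
After 10 (craft valve): lead=6 quartz=13 valve=1
After 11 (craft valve): lead=4 quartz=12 valve=2
After 12 (consume 10 quartz): lead=4 quartz=2 valve=2

Answer: lead=4 quartz=2 valve=2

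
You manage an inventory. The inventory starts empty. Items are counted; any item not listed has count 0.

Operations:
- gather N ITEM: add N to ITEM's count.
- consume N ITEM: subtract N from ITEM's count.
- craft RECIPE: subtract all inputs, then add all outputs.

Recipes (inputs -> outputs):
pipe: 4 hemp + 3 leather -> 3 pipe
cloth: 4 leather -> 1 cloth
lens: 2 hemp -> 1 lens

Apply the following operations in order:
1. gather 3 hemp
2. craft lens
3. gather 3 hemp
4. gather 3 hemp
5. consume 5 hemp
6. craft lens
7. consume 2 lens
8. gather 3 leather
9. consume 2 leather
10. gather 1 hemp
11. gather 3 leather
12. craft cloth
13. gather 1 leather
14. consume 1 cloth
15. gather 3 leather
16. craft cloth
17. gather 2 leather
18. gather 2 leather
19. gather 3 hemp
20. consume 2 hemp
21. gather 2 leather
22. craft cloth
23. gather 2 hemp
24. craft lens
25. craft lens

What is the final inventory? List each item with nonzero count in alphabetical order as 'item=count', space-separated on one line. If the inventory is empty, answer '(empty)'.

After 1 (gather 3 hemp): hemp=3
After 2 (craft lens): hemp=1 lens=1
After 3 (gather 3 hemp): hemp=4 lens=1
After 4 (gather 3 hemp): hemp=7 lens=1
After 5 (consume 5 hemp): hemp=2 lens=1
After 6 (craft lens): lens=2
After 7 (consume 2 lens): (empty)
After 8 (gather 3 leather): leather=3
After 9 (consume 2 leather): leather=1
After 10 (gather 1 hemp): hemp=1 leather=1
After 11 (gather 3 leather): hemp=1 leather=4
After 12 (craft cloth): cloth=1 hemp=1
After 13 (gather 1 leather): cloth=1 hemp=1 leather=1
After 14 (consume 1 cloth): hemp=1 leather=1
After 15 (gather 3 leather): hemp=1 leather=4
After 16 (craft cloth): cloth=1 hemp=1
After 17 (gather 2 leather): cloth=1 hemp=1 leather=2
After 18 (gather 2 leather): cloth=1 hemp=1 leather=4
After 19 (gather 3 hemp): cloth=1 hemp=4 leather=4
After 20 (consume 2 hemp): cloth=1 hemp=2 leather=4
After 21 (gather 2 leather): cloth=1 hemp=2 leather=6
After 22 (craft cloth): cloth=2 hemp=2 leather=2
After 23 (gather 2 hemp): cloth=2 hemp=4 leather=2
After 24 (craft lens): cloth=2 hemp=2 leather=2 lens=1
After 25 (craft lens): cloth=2 leather=2 lens=2

Answer: cloth=2 leather=2 lens=2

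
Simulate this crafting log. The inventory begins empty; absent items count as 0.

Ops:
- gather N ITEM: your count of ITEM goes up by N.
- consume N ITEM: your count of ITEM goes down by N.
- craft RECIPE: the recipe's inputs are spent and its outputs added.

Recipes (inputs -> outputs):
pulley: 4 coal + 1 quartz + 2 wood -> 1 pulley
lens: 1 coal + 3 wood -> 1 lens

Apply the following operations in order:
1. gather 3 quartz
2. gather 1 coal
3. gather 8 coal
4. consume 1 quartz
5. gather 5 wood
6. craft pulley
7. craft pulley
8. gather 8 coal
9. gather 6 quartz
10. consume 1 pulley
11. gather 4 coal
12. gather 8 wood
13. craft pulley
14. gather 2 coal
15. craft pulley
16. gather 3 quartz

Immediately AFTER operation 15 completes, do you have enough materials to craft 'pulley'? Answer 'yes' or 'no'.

After 1 (gather 3 quartz): quartz=3
After 2 (gather 1 coal): coal=1 quartz=3
After 3 (gather 8 coal): coal=9 quartz=3
After 4 (consume 1 quartz): coal=9 quartz=2
After 5 (gather 5 wood): coal=9 quartz=2 wood=5
After 6 (craft pulley): coal=5 pulley=1 quartz=1 wood=3
After 7 (craft pulley): coal=1 pulley=2 wood=1
After 8 (gather 8 coal): coal=9 pulley=2 wood=1
After 9 (gather 6 quartz): coal=9 pulley=2 quartz=6 wood=1
After 10 (consume 1 pulley): coal=9 pulley=1 quartz=6 wood=1
After 11 (gather 4 coal): coal=13 pulley=1 quartz=6 wood=1
After 12 (gather 8 wood): coal=13 pulley=1 quartz=6 wood=9
After 13 (craft pulley): coal=9 pulley=2 quartz=5 wood=7
After 14 (gather 2 coal): coal=11 pulley=2 quartz=5 wood=7
After 15 (craft pulley): coal=7 pulley=3 quartz=4 wood=5

Answer: yes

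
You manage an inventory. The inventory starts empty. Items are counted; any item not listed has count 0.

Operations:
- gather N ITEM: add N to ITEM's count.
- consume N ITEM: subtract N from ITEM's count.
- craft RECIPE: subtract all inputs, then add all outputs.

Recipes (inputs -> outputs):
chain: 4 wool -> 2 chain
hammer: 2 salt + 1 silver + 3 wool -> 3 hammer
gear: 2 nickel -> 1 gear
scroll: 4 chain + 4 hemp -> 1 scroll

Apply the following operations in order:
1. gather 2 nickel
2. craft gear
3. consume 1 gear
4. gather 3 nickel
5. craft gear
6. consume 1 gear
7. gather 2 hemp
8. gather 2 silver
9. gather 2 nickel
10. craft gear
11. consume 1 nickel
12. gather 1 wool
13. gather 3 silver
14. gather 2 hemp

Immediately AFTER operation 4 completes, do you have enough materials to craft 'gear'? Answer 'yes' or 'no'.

Answer: yes

Derivation:
After 1 (gather 2 nickel): nickel=2
After 2 (craft gear): gear=1
After 3 (consume 1 gear): (empty)
After 4 (gather 3 nickel): nickel=3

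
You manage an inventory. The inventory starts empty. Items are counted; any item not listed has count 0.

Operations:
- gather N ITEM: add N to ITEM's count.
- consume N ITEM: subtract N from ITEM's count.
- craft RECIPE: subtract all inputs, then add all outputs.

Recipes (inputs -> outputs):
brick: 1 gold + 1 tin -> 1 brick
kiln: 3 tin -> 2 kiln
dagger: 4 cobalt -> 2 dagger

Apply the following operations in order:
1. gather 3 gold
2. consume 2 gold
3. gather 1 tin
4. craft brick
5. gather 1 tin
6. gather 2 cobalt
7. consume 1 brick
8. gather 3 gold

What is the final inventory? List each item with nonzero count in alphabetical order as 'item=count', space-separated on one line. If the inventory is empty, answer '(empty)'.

After 1 (gather 3 gold): gold=3
After 2 (consume 2 gold): gold=1
After 3 (gather 1 tin): gold=1 tin=1
After 4 (craft brick): brick=1
After 5 (gather 1 tin): brick=1 tin=1
After 6 (gather 2 cobalt): brick=1 cobalt=2 tin=1
After 7 (consume 1 brick): cobalt=2 tin=1
After 8 (gather 3 gold): cobalt=2 gold=3 tin=1

Answer: cobalt=2 gold=3 tin=1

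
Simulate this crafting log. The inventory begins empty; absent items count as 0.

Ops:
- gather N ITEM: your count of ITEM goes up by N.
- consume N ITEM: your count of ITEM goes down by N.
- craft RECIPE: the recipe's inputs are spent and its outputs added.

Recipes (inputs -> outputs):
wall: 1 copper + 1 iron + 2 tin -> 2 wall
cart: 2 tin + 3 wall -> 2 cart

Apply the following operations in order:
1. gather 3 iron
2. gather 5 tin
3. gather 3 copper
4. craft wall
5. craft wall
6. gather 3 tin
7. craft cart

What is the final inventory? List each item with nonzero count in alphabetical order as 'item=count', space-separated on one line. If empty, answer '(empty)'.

After 1 (gather 3 iron): iron=3
After 2 (gather 5 tin): iron=3 tin=5
After 3 (gather 3 copper): copper=3 iron=3 tin=5
After 4 (craft wall): copper=2 iron=2 tin=3 wall=2
After 5 (craft wall): copper=1 iron=1 tin=1 wall=4
After 6 (gather 3 tin): copper=1 iron=1 tin=4 wall=4
After 7 (craft cart): cart=2 copper=1 iron=1 tin=2 wall=1

Answer: cart=2 copper=1 iron=1 tin=2 wall=1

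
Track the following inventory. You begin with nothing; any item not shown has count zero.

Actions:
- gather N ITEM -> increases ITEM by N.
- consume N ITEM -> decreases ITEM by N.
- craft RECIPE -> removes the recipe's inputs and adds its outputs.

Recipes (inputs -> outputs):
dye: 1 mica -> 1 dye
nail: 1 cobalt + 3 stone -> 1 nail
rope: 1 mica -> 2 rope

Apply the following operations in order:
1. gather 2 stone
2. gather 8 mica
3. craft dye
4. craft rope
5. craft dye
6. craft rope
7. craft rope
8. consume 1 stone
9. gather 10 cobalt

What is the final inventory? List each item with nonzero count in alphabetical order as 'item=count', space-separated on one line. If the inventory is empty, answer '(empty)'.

After 1 (gather 2 stone): stone=2
After 2 (gather 8 mica): mica=8 stone=2
After 3 (craft dye): dye=1 mica=7 stone=2
After 4 (craft rope): dye=1 mica=6 rope=2 stone=2
After 5 (craft dye): dye=2 mica=5 rope=2 stone=2
After 6 (craft rope): dye=2 mica=4 rope=4 stone=2
After 7 (craft rope): dye=2 mica=3 rope=6 stone=2
After 8 (consume 1 stone): dye=2 mica=3 rope=6 stone=1
After 9 (gather 10 cobalt): cobalt=10 dye=2 mica=3 rope=6 stone=1

Answer: cobalt=10 dye=2 mica=3 rope=6 stone=1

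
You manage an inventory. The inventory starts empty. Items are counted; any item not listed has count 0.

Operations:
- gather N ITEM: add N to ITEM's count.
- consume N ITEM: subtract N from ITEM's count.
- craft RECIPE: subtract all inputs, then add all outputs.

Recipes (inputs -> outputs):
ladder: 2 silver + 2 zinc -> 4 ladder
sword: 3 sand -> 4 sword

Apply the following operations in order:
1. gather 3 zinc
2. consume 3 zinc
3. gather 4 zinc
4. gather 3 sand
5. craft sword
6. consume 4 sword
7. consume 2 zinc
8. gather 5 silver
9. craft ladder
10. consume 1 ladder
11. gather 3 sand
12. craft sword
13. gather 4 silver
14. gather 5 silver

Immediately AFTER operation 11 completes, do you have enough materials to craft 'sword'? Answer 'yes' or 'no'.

Answer: yes

Derivation:
After 1 (gather 3 zinc): zinc=3
After 2 (consume 3 zinc): (empty)
After 3 (gather 4 zinc): zinc=4
After 4 (gather 3 sand): sand=3 zinc=4
After 5 (craft sword): sword=4 zinc=4
After 6 (consume 4 sword): zinc=4
After 7 (consume 2 zinc): zinc=2
After 8 (gather 5 silver): silver=5 zinc=2
After 9 (craft ladder): ladder=4 silver=3
After 10 (consume 1 ladder): ladder=3 silver=3
After 11 (gather 3 sand): ladder=3 sand=3 silver=3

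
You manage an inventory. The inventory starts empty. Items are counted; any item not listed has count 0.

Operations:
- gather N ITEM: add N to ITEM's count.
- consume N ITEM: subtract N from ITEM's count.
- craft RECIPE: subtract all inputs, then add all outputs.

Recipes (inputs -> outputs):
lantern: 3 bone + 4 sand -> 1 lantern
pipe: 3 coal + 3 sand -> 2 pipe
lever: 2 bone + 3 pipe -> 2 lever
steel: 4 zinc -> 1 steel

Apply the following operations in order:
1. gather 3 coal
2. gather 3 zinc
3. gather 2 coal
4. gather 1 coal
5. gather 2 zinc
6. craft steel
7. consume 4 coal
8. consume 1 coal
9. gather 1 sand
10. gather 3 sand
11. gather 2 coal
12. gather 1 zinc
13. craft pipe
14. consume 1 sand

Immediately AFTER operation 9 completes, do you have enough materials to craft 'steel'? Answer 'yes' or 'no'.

After 1 (gather 3 coal): coal=3
After 2 (gather 3 zinc): coal=3 zinc=3
After 3 (gather 2 coal): coal=5 zinc=3
After 4 (gather 1 coal): coal=6 zinc=3
After 5 (gather 2 zinc): coal=6 zinc=5
After 6 (craft steel): coal=6 steel=1 zinc=1
After 7 (consume 4 coal): coal=2 steel=1 zinc=1
After 8 (consume 1 coal): coal=1 steel=1 zinc=1
After 9 (gather 1 sand): coal=1 sand=1 steel=1 zinc=1

Answer: no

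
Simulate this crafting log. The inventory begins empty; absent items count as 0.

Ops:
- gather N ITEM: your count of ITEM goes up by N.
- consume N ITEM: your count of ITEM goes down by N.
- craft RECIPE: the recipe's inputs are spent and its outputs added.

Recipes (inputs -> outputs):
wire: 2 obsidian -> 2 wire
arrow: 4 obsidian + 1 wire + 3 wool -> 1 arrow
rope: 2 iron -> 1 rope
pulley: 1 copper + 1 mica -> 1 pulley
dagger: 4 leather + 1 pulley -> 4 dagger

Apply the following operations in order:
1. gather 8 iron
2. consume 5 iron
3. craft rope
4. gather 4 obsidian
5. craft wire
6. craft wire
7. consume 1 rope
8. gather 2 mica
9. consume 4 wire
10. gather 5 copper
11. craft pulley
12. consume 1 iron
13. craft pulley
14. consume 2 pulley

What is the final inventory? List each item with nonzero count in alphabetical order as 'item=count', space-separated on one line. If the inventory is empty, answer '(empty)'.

Answer: copper=3

Derivation:
After 1 (gather 8 iron): iron=8
After 2 (consume 5 iron): iron=3
After 3 (craft rope): iron=1 rope=1
After 4 (gather 4 obsidian): iron=1 obsidian=4 rope=1
After 5 (craft wire): iron=1 obsidian=2 rope=1 wire=2
After 6 (craft wire): iron=1 rope=1 wire=4
After 7 (consume 1 rope): iron=1 wire=4
After 8 (gather 2 mica): iron=1 mica=2 wire=4
After 9 (consume 4 wire): iron=1 mica=2
After 10 (gather 5 copper): copper=5 iron=1 mica=2
After 11 (craft pulley): copper=4 iron=1 mica=1 pulley=1
After 12 (consume 1 iron): copper=4 mica=1 pulley=1
After 13 (craft pulley): copper=3 pulley=2
After 14 (consume 2 pulley): copper=3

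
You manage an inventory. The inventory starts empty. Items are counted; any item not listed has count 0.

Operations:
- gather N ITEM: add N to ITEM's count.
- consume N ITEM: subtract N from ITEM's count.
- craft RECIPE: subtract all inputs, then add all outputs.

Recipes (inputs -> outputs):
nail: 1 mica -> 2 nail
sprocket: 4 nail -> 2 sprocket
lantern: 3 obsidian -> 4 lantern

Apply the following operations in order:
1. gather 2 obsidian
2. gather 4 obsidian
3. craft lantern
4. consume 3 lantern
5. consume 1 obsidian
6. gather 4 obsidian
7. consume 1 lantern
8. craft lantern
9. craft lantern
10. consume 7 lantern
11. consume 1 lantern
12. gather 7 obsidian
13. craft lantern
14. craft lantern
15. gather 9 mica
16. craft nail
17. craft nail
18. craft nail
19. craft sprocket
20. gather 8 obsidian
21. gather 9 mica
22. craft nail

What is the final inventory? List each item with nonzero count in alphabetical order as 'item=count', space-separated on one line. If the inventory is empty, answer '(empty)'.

After 1 (gather 2 obsidian): obsidian=2
After 2 (gather 4 obsidian): obsidian=6
After 3 (craft lantern): lantern=4 obsidian=3
After 4 (consume 3 lantern): lantern=1 obsidian=3
After 5 (consume 1 obsidian): lantern=1 obsidian=2
After 6 (gather 4 obsidian): lantern=1 obsidian=6
After 7 (consume 1 lantern): obsidian=6
After 8 (craft lantern): lantern=4 obsidian=3
After 9 (craft lantern): lantern=8
After 10 (consume 7 lantern): lantern=1
After 11 (consume 1 lantern): (empty)
After 12 (gather 7 obsidian): obsidian=7
After 13 (craft lantern): lantern=4 obsidian=4
After 14 (craft lantern): lantern=8 obsidian=1
After 15 (gather 9 mica): lantern=8 mica=9 obsidian=1
After 16 (craft nail): lantern=8 mica=8 nail=2 obsidian=1
After 17 (craft nail): lantern=8 mica=7 nail=4 obsidian=1
After 18 (craft nail): lantern=8 mica=6 nail=6 obsidian=1
After 19 (craft sprocket): lantern=8 mica=6 nail=2 obsidian=1 sprocket=2
After 20 (gather 8 obsidian): lantern=8 mica=6 nail=2 obsidian=9 sprocket=2
After 21 (gather 9 mica): lantern=8 mica=15 nail=2 obsidian=9 sprocket=2
After 22 (craft nail): lantern=8 mica=14 nail=4 obsidian=9 sprocket=2

Answer: lantern=8 mica=14 nail=4 obsidian=9 sprocket=2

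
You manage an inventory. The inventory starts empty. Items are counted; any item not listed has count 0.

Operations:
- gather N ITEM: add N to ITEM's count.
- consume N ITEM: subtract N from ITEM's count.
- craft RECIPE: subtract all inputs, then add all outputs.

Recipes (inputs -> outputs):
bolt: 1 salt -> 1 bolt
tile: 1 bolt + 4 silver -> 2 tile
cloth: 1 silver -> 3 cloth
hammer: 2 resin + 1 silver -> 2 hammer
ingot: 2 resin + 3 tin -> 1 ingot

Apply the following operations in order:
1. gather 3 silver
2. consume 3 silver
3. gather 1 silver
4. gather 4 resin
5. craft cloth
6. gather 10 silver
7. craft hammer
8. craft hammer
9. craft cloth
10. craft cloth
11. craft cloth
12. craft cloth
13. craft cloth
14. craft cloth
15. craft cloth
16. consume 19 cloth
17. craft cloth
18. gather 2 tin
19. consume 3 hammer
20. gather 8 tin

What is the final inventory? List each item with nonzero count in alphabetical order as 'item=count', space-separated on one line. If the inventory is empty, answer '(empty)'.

After 1 (gather 3 silver): silver=3
After 2 (consume 3 silver): (empty)
After 3 (gather 1 silver): silver=1
After 4 (gather 4 resin): resin=4 silver=1
After 5 (craft cloth): cloth=3 resin=4
After 6 (gather 10 silver): cloth=3 resin=4 silver=10
After 7 (craft hammer): cloth=3 hammer=2 resin=2 silver=9
After 8 (craft hammer): cloth=3 hammer=4 silver=8
After 9 (craft cloth): cloth=6 hammer=4 silver=7
After 10 (craft cloth): cloth=9 hammer=4 silver=6
After 11 (craft cloth): cloth=12 hammer=4 silver=5
After 12 (craft cloth): cloth=15 hammer=4 silver=4
After 13 (craft cloth): cloth=18 hammer=4 silver=3
After 14 (craft cloth): cloth=21 hammer=4 silver=2
After 15 (craft cloth): cloth=24 hammer=4 silver=1
After 16 (consume 19 cloth): cloth=5 hammer=4 silver=1
After 17 (craft cloth): cloth=8 hammer=4
After 18 (gather 2 tin): cloth=8 hammer=4 tin=2
After 19 (consume 3 hammer): cloth=8 hammer=1 tin=2
After 20 (gather 8 tin): cloth=8 hammer=1 tin=10

Answer: cloth=8 hammer=1 tin=10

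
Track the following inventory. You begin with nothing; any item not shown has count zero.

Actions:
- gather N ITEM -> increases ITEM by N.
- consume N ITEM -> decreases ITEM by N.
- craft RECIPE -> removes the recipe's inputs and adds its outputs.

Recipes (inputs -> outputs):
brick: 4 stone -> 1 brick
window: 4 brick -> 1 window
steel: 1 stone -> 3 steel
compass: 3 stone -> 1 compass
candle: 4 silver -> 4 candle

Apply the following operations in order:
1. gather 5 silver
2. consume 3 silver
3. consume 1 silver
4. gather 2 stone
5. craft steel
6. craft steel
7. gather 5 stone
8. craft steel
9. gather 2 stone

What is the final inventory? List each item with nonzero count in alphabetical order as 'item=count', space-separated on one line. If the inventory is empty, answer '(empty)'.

Answer: silver=1 steel=9 stone=6

Derivation:
After 1 (gather 5 silver): silver=5
After 2 (consume 3 silver): silver=2
After 3 (consume 1 silver): silver=1
After 4 (gather 2 stone): silver=1 stone=2
After 5 (craft steel): silver=1 steel=3 stone=1
After 6 (craft steel): silver=1 steel=6
After 7 (gather 5 stone): silver=1 steel=6 stone=5
After 8 (craft steel): silver=1 steel=9 stone=4
After 9 (gather 2 stone): silver=1 steel=9 stone=6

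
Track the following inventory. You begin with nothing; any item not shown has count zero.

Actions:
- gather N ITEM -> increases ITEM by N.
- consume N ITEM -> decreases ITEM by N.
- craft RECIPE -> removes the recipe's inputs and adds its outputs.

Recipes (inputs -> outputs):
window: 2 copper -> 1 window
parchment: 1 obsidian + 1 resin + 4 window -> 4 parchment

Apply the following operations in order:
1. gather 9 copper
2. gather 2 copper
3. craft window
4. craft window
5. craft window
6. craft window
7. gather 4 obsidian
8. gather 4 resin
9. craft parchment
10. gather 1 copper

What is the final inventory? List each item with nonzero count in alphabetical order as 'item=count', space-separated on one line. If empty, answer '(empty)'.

After 1 (gather 9 copper): copper=9
After 2 (gather 2 copper): copper=11
After 3 (craft window): copper=9 window=1
After 4 (craft window): copper=7 window=2
After 5 (craft window): copper=5 window=3
After 6 (craft window): copper=3 window=4
After 7 (gather 4 obsidian): copper=3 obsidian=4 window=4
After 8 (gather 4 resin): copper=3 obsidian=4 resin=4 window=4
After 9 (craft parchment): copper=3 obsidian=3 parchment=4 resin=3
After 10 (gather 1 copper): copper=4 obsidian=3 parchment=4 resin=3

Answer: copper=4 obsidian=3 parchment=4 resin=3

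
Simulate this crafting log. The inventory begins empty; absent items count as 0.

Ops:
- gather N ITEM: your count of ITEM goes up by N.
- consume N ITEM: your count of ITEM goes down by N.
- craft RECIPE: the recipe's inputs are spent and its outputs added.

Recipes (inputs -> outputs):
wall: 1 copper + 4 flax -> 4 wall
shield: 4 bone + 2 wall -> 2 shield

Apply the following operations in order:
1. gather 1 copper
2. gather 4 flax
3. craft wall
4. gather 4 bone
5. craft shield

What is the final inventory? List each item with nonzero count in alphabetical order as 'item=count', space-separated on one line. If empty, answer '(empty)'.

Answer: shield=2 wall=2

Derivation:
After 1 (gather 1 copper): copper=1
After 2 (gather 4 flax): copper=1 flax=4
After 3 (craft wall): wall=4
After 4 (gather 4 bone): bone=4 wall=4
After 5 (craft shield): shield=2 wall=2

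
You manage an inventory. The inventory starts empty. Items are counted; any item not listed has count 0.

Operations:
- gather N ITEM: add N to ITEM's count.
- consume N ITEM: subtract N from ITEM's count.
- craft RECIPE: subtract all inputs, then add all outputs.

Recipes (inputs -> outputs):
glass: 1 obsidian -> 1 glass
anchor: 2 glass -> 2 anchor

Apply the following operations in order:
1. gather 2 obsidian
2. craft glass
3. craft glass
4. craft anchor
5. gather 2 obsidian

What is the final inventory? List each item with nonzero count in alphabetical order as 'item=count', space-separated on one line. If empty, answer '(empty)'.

Answer: anchor=2 obsidian=2

Derivation:
After 1 (gather 2 obsidian): obsidian=2
After 2 (craft glass): glass=1 obsidian=1
After 3 (craft glass): glass=2
After 4 (craft anchor): anchor=2
After 5 (gather 2 obsidian): anchor=2 obsidian=2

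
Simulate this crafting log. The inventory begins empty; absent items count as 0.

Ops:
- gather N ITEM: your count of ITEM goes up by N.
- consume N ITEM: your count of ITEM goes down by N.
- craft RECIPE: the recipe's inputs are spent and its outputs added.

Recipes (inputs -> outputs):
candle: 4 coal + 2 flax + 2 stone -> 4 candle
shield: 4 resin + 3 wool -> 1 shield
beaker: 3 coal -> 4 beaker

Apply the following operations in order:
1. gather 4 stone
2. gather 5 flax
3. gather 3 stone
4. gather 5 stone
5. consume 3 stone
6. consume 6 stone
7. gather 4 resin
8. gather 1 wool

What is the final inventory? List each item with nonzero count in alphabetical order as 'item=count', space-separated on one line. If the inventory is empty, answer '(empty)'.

After 1 (gather 4 stone): stone=4
After 2 (gather 5 flax): flax=5 stone=4
After 3 (gather 3 stone): flax=5 stone=7
After 4 (gather 5 stone): flax=5 stone=12
After 5 (consume 3 stone): flax=5 stone=9
After 6 (consume 6 stone): flax=5 stone=3
After 7 (gather 4 resin): flax=5 resin=4 stone=3
After 8 (gather 1 wool): flax=5 resin=4 stone=3 wool=1

Answer: flax=5 resin=4 stone=3 wool=1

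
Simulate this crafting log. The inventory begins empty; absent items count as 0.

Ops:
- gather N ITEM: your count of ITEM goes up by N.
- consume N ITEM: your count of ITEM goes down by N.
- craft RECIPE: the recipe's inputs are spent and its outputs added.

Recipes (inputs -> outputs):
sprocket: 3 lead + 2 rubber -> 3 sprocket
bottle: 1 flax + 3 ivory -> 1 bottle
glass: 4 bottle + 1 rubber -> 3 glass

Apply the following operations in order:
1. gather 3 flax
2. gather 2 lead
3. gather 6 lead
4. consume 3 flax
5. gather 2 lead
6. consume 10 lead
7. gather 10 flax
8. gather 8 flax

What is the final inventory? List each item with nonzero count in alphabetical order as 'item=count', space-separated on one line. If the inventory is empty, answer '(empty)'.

After 1 (gather 3 flax): flax=3
After 2 (gather 2 lead): flax=3 lead=2
After 3 (gather 6 lead): flax=3 lead=8
After 4 (consume 3 flax): lead=8
After 5 (gather 2 lead): lead=10
After 6 (consume 10 lead): (empty)
After 7 (gather 10 flax): flax=10
After 8 (gather 8 flax): flax=18

Answer: flax=18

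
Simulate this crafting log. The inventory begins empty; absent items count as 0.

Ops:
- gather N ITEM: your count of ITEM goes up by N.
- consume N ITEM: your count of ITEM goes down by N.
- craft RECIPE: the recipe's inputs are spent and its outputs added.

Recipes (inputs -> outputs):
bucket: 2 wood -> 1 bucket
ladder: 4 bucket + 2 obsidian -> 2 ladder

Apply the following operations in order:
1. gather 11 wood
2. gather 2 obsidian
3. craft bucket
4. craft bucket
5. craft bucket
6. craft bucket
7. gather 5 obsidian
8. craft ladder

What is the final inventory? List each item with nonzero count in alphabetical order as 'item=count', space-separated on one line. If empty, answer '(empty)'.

After 1 (gather 11 wood): wood=11
After 2 (gather 2 obsidian): obsidian=2 wood=11
After 3 (craft bucket): bucket=1 obsidian=2 wood=9
After 4 (craft bucket): bucket=2 obsidian=2 wood=7
After 5 (craft bucket): bucket=3 obsidian=2 wood=5
After 6 (craft bucket): bucket=4 obsidian=2 wood=3
After 7 (gather 5 obsidian): bucket=4 obsidian=7 wood=3
After 8 (craft ladder): ladder=2 obsidian=5 wood=3

Answer: ladder=2 obsidian=5 wood=3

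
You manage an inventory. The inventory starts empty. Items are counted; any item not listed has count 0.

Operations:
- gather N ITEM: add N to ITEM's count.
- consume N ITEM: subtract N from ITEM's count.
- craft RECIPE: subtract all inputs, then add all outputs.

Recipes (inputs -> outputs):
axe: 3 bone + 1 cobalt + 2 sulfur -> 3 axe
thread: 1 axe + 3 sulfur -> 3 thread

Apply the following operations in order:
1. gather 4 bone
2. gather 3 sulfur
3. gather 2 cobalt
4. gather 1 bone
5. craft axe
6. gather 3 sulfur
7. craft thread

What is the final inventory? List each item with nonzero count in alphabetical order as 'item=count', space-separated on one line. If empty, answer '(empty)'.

Answer: axe=2 bone=2 cobalt=1 sulfur=1 thread=3

Derivation:
After 1 (gather 4 bone): bone=4
After 2 (gather 3 sulfur): bone=4 sulfur=3
After 3 (gather 2 cobalt): bone=4 cobalt=2 sulfur=3
After 4 (gather 1 bone): bone=5 cobalt=2 sulfur=3
After 5 (craft axe): axe=3 bone=2 cobalt=1 sulfur=1
After 6 (gather 3 sulfur): axe=3 bone=2 cobalt=1 sulfur=4
After 7 (craft thread): axe=2 bone=2 cobalt=1 sulfur=1 thread=3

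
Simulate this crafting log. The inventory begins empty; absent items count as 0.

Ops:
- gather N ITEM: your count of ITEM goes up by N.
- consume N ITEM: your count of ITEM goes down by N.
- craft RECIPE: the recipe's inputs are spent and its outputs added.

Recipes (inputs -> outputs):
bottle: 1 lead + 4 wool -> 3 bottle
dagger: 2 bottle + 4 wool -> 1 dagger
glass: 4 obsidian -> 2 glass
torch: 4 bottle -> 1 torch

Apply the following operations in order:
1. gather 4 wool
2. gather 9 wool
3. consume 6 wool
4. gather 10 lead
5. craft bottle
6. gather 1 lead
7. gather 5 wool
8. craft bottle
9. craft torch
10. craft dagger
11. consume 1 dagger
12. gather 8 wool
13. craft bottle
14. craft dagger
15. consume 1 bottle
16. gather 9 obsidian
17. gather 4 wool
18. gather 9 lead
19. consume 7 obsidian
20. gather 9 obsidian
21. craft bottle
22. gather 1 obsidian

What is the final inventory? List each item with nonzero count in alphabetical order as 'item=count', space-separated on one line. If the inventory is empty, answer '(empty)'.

After 1 (gather 4 wool): wool=4
After 2 (gather 9 wool): wool=13
After 3 (consume 6 wool): wool=7
After 4 (gather 10 lead): lead=10 wool=7
After 5 (craft bottle): bottle=3 lead=9 wool=3
After 6 (gather 1 lead): bottle=3 lead=10 wool=3
After 7 (gather 5 wool): bottle=3 lead=10 wool=8
After 8 (craft bottle): bottle=6 lead=9 wool=4
After 9 (craft torch): bottle=2 lead=9 torch=1 wool=4
After 10 (craft dagger): dagger=1 lead=9 torch=1
After 11 (consume 1 dagger): lead=9 torch=1
After 12 (gather 8 wool): lead=9 torch=1 wool=8
After 13 (craft bottle): bottle=3 lead=8 torch=1 wool=4
After 14 (craft dagger): bottle=1 dagger=1 lead=8 torch=1
After 15 (consume 1 bottle): dagger=1 lead=8 torch=1
After 16 (gather 9 obsidian): dagger=1 lead=8 obsidian=9 torch=1
After 17 (gather 4 wool): dagger=1 lead=8 obsidian=9 torch=1 wool=4
After 18 (gather 9 lead): dagger=1 lead=17 obsidian=9 torch=1 wool=4
After 19 (consume 7 obsidian): dagger=1 lead=17 obsidian=2 torch=1 wool=4
After 20 (gather 9 obsidian): dagger=1 lead=17 obsidian=11 torch=1 wool=4
After 21 (craft bottle): bottle=3 dagger=1 lead=16 obsidian=11 torch=1
After 22 (gather 1 obsidian): bottle=3 dagger=1 lead=16 obsidian=12 torch=1

Answer: bottle=3 dagger=1 lead=16 obsidian=12 torch=1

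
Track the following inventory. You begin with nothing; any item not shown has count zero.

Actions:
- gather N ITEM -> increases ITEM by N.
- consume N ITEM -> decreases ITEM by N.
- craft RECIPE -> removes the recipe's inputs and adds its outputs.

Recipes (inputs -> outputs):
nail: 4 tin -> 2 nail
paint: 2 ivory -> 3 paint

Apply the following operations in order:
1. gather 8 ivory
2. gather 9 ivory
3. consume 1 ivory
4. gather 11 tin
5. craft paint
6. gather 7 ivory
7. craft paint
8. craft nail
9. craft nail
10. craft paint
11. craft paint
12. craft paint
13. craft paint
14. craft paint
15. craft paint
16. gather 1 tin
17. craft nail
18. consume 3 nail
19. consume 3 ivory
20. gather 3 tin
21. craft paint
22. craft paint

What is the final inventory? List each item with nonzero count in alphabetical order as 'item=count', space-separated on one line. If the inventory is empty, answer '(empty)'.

Answer: nail=3 paint=30 tin=3

Derivation:
After 1 (gather 8 ivory): ivory=8
After 2 (gather 9 ivory): ivory=17
After 3 (consume 1 ivory): ivory=16
After 4 (gather 11 tin): ivory=16 tin=11
After 5 (craft paint): ivory=14 paint=3 tin=11
After 6 (gather 7 ivory): ivory=21 paint=3 tin=11
After 7 (craft paint): ivory=19 paint=6 tin=11
After 8 (craft nail): ivory=19 nail=2 paint=6 tin=7
After 9 (craft nail): ivory=19 nail=4 paint=6 tin=3
After 10 (craft paint): ivory=17 nail=4 paint=9 tin=3
After 11 (craft paint): ivory=15 nail=4 paint=12 tin=3
After 12 (craft paint): ivory=13 nail=4 paint=15 tin=3
After 13 (craft paint): ivory=11 nail=4 paint=18 tin=3
After 14 (craft paint): ivory=9 nail=4 paint=21 tin=3
After 15 (craft paint): ivory=7 nail=4 paint=24 tin=3
After 16 (gather 1 tin): ivory=7 nail=4 paint=24 tin=4
After 17 (craft nail): ivory=7 nail=6 paint=24
After 18 (consume 3 nail): ivory=7 nail=3 paint=24
After 19 (consume 3 ivory): ivory=4 nail=3 paint=24
After 20 (gather 3 tin): ivory=4 nail=3 paint=24 tin=3
After 21 (craft paint): ivory=2 nail=3 paint=27 tin=3
After 22 (craft paint): nail=3 paint=30 tin=3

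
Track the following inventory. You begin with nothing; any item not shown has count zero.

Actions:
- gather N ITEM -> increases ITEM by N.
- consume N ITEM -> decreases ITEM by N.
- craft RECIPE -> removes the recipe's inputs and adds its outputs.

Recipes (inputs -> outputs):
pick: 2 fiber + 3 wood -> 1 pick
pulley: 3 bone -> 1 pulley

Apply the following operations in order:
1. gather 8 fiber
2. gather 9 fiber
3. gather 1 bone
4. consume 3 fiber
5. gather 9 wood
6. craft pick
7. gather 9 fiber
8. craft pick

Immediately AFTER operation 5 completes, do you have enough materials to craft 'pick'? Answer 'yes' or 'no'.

Answer: yes

Derivation:
After 1 (gather 8 fiber): fiber=8
After 2 (gather 9 fiber): fiber=17
After 3 (gather 1 bone): bone=1 fiber=17
After 4 (consume 3 fiber): bone=1 fiber=14
After 5 (gather 9 wood): bone=1 fiber=14 wood=9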